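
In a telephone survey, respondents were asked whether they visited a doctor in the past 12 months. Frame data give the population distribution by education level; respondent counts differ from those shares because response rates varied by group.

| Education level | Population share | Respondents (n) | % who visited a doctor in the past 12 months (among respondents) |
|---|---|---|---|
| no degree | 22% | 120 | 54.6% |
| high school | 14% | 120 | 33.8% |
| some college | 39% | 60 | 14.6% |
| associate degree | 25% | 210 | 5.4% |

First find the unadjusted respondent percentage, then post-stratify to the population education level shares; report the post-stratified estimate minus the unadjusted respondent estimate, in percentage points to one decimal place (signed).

Naive respondent-only estimate (weights = respondent counts):
  (120/510)×54.6 + (120/510)×33.8 + (60/510)×14.6 + (210/510)×5.4 = 24.7412%
Post-stratifying to population shares instead:
  0.22×54.6 + 0.14×33.8 + 0.39×14.6 + 0.25×5.4 = 23.788%
Difference = 23.788 − 24.7412 = -0.9532 pp.

-1.0 percentage points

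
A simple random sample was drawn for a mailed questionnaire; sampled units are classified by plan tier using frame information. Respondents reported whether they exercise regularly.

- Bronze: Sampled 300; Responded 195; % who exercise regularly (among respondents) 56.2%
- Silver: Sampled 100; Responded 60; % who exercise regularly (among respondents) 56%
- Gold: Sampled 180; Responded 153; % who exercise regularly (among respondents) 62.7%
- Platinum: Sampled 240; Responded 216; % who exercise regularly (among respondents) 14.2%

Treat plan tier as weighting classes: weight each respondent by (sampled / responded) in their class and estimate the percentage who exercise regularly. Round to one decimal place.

45.3%

Response rates by class: Bronze 195/300 = 65%, Silver 60/100 = 60%, Gold 153/180 = 85%, Platinum 216/240 = 90%.
Inverse-response-rate weighting restores each class to its sampled count, so class totals weight by n_sampled:
  Bronze: 300 × 56.2 = 16,860
  Silver: 100 × 56 = 5600
  Gold: 180 × 62.7 = 11,286
  Platinum: 240 × 14.2 = 3408
Adjusted estimate = 37,154 / 820 = 45.3098 → 45.3%.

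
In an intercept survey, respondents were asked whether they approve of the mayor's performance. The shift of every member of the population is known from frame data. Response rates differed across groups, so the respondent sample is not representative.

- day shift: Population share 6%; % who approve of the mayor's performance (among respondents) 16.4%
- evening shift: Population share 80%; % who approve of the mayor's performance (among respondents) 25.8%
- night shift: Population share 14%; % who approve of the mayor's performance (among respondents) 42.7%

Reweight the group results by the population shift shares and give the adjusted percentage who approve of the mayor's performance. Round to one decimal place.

27.6%

Post-stratification weights by population share, not respondent share:
  day shift: 0.06 × 16.4 = 0.984
  evening shift: 0.8 × 25.8 = 20.64
  night shift: 0.14 × 42.7 = 5.978
Post-stratified estimate = 27.602 → 27.6%.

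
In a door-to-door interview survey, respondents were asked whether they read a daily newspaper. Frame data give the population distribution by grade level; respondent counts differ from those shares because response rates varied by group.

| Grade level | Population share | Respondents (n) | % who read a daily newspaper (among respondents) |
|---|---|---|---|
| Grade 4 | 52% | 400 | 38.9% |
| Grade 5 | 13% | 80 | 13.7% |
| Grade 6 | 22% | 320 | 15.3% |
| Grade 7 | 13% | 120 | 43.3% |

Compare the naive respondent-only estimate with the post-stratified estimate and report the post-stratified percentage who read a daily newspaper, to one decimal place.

Without adjustment, the pooled respondent share is:
  (400/920)×38.9 + (80/920)×13.7 + (320/920)×15.3 + (120/920)×43.3 = 29.0739%
Reweighting by population grade level shares:
  0.52×38.9 + 0.13×13.7 + 0.22×15.3 + 0.13×43.3 = 31.004%

31.0%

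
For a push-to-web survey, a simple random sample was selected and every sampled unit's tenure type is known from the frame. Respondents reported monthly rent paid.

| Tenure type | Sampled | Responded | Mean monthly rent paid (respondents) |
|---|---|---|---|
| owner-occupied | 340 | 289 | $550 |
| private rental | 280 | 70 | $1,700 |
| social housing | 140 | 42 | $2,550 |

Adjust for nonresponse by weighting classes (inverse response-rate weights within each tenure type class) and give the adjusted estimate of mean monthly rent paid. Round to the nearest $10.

$1,340

Response rates by class: owner-occupied 289/340 = 85%, private rental 70/280 = 25%, social housing 42/140 = 30%.
Weighting each respondent by the inverse class response rate inflates each class back to its sampled size, so the class weight is n_sampled:
  owner-occupied: 340 × 550 = 187,000
  private rental: 280 × 1700 = 476,000
  social housing: 140 × 2550 = 357,000
Adjusted estimate = 1,020,000 / 760 = 1342.11 → $1,340.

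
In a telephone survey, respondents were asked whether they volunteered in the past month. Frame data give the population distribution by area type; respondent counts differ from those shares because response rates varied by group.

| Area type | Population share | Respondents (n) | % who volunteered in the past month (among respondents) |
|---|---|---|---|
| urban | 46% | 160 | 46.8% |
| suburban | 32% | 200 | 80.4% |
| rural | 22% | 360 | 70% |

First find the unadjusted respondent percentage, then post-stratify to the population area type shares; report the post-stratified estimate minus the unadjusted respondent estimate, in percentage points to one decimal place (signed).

-5.1 percentage points

Naive respondent-only estimate (weights = respondent counts):
  (160/720)×46.8 + (200/720)×80.4 + (360/720)×70 = 67.7333%
Post-stratified estimate weights by population shares:
  0.46×46.8 + 0.32×80.4 + 0.22×70 = 62.656%
Difference = 62.656 − 67.7333 = -5.0773 pp.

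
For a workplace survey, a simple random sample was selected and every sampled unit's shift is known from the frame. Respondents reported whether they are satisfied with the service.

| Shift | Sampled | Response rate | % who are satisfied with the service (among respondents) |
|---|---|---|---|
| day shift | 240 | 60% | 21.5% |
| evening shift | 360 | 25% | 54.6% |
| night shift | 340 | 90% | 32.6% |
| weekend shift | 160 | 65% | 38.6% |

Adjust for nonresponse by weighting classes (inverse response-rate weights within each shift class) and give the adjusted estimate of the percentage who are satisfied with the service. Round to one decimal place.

38.3%

Each respondent's weight = sampled/responded in their class; summing within a class gives n_sampled, so:
  day shift: 240 × 21.5 = 5160
  evening shift: 360 × 54.6 = 19,656
  night shift: 340 × 32.6 = 11,084
  weekend shift: 160 × 38.6 = 6176
Adjusted estimate = 42,076 / 1,100 = 38.2509 → 38.3%.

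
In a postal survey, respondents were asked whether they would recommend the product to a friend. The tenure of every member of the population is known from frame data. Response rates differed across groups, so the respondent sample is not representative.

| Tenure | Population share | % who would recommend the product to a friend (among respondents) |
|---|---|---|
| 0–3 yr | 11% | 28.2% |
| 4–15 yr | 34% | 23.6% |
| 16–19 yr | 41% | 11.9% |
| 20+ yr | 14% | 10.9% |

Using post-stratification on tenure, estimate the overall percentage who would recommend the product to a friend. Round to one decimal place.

Post-stratification weights by population share, not respondent share:
  0–3 yr: 0.11 × 28.2 = 3.102
  4–15 yr: 0.34 × 23.6 = 8.024
  16–19 yr: 0.41 × 11.9 = 4.879
  20+ yr: 0.14 × 10.9 = 1.526
Post-stratified estimate = 17.531 → 17.5%.

17.5%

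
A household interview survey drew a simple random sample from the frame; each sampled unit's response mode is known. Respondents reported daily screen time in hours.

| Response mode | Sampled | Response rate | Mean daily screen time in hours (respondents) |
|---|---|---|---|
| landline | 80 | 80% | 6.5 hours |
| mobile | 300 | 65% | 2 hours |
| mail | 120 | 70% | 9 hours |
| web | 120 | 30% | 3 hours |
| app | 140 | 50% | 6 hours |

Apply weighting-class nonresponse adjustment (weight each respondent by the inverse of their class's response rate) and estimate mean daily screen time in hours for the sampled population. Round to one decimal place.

Each respondent's weight = sampled/responded in their class; summing within a class gives n_sampled, so:
  landline: 80 × 6.5 = 520
  mobile: 300 × 2 = 600
  mail: 120 × 9 = 1080
  web: 120 × 3 = 360
  app: 140 × 6 = 840
Adjusted estimate = 3400 / 760 = 4.47368 → 4.5.

4.5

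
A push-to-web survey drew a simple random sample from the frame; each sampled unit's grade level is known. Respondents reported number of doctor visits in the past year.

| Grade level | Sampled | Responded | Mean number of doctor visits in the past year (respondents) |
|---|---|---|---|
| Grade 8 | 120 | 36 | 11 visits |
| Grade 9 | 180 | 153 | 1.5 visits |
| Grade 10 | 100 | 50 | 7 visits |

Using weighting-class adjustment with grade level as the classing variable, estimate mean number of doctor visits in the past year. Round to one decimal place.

5.7

Response rates by class: Grade 8 36/120 = 30%, Grade 9 153/180 = 85%, Grade 10 50/100 = 50%.
Weighting each respondent by the inverse class response rate inflates each class back to its sampled size, so the class weight is n_sampled:
  Grade 8: 120 × 11 = 1320
  Grade 9: 180 × 1.5 = 270
  Grade 10: 100 × 7 = 700
Adjusted estimate = 2290 / 400 = 5.725 → 5.7.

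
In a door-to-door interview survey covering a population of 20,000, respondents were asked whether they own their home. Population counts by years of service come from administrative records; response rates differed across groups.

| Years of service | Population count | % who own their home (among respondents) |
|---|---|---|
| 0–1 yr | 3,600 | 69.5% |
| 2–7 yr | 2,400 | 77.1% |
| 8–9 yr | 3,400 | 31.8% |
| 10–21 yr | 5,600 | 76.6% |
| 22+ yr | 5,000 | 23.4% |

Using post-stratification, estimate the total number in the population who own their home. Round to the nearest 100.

10,900

Apply each group's respondent rate to its population count:
  0–1 yr: 3,600 × 69.5% = 2502
  2–7 yr: 2,400 × 77.1% = 1850.4
  8–9 yr: 3,400 × 31.8% = 1081.2
  10–21 yr: 5,600 × 76.6% = 4289.6
  22+ yr: 5,000 × 23.4% = 1170
Estimated total = 10893.2 → 10,900.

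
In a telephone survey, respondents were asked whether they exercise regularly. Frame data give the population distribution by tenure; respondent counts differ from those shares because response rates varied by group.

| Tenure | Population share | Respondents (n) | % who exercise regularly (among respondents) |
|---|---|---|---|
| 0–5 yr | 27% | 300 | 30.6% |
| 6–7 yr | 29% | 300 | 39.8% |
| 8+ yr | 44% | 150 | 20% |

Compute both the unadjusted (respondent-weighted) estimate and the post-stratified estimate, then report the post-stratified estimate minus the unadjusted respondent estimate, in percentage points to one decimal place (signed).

-3.6 percentage points

Naive respondent-only estimate (weights = respondent counts):
  (300/750)×30.6 + (300/750)×39.8 + (150/750)×20 = 32.16%
Reweighting by population tenure shares:
  0.27×30.6 + 0.29×39.8 + 0.44×20 = 28.604%
Difference = 28.604 − 32.16 = -3.556 pp.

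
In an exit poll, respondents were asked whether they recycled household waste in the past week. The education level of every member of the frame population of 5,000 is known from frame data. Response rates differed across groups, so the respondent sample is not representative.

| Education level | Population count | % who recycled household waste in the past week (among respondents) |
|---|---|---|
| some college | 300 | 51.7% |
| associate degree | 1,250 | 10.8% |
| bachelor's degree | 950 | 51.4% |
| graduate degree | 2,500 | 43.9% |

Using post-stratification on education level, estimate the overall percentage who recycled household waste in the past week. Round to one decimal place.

37.5%

Reweight to the known education level distribution:
  some college: (300/5,000) × 51.7 = 3.102
  associate degree: (1,250/5,000) × 10.8 = 2.7
  bachelor's degree: (950/5,000) × 51.4 = 9.766
  graduate degree: (2,500/5,000) × 43.9 = 21.95
Post-stratified estimate = 37.518 → 37.5%.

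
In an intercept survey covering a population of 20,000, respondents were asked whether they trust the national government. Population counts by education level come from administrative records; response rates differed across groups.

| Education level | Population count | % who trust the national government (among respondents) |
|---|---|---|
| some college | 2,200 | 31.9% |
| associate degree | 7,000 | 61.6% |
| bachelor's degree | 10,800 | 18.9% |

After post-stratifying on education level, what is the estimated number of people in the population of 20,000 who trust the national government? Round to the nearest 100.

Apply each group's respondent rate to its population count:
  some college: 2,200 × 31.9% = 701.8
  associate degree: 7,000 × 61.6% = 4312
  bachelor's degree: 10,800 × 18.9% = 2041.2
Estimated total = 7055 → 7,100.

7,100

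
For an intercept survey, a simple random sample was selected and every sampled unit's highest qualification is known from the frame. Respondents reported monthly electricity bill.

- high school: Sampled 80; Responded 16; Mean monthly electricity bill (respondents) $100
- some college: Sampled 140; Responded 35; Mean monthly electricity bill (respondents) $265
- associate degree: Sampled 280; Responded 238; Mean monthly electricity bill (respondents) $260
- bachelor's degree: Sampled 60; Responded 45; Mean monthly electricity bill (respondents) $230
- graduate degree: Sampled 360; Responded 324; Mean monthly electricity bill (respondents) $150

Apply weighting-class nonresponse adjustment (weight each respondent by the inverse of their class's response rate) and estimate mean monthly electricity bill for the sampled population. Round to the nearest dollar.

Response rates by class: high school 16/80 = 20%, some college 35/140 = 25%, associate degree 238/280 = 85%, bachelor's degree 45/60 = 75%, graduate degree 324/360 = 90%.
With weight = n_sampled/n_responded per class, the weighted class total is n_sampled:
  high school: 80 × 100 = 8000
  some college: 140 × 265 = 37,100
  associate degree: 280 × 260 = 72,800
  bachelor's degree: 60 × 230 = 13,800
  graduate degree: 360 × 150 = 54,000
Adjusted estimate = 185,700 / 920 = 201.848 → $202.

$202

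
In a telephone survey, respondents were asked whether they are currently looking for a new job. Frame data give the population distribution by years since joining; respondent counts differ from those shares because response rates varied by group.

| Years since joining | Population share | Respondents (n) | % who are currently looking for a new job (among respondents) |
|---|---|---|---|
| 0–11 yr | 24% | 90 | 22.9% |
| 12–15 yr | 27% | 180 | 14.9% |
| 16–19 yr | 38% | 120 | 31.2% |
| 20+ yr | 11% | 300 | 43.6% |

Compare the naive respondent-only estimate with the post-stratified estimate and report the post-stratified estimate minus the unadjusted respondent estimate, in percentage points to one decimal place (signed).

-5.1 percentage points

Without adjustment, the pooled respondent share is:
  (90/690)×22.9 + (180/690)×14.9 + (120/690)×31.2 + (300/690)×43.6 = 31.2565%
Reweighting by population years since joining shares:
  0.24×22.9 + 0.27×14.9 + 0.38×31.2 + 0.11×43.6 = 26.171%
Difference = 26.171 − 31.2565 = -5.0855 pp.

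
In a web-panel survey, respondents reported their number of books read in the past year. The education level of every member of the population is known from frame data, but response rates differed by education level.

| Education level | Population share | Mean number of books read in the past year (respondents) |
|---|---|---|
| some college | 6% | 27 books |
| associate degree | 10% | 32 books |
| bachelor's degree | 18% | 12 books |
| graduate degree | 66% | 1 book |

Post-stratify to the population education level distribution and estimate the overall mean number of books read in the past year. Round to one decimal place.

Each cell contributes population-share × respondent value:
  some college: 0.06 × 27 = 1.62
  associate degree: 0.1 × 32 = 3.2
  bachelor's degree: 0.18 × 12 = 2.16
  graduate degree: 0.66 × 1 = 0.66
Post-stratified estimate = 7.64 → 7.6.

7.6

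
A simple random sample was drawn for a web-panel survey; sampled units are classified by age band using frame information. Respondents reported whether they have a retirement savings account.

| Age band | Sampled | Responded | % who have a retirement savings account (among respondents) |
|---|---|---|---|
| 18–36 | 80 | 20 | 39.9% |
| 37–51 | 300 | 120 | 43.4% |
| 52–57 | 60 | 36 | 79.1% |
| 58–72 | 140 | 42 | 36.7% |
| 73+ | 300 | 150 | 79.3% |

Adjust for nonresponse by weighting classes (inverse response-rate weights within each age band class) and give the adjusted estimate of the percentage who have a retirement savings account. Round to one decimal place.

Response rates by class: 18–36 20/80 = 25%, 37–51 120/300 = 40%, 52–57 36/60 = 60%, 58–72 42/140 = 30%, 73+ 150/300 = 50%.
Each respondent's weight = sampled/responded in their class; summing within a class gives n_sampled, so:
  18–36: 80 × 39.9 = 3192
  37–51: 300 × 43.4 = 13,020
  52–57: 60 × 79.1 = 4746
  58–72: 140 × 36.7 = 5138
  73+: 300 × 79.3 = 23,790
Adjusted estimate = 49,886 / 880 = 56.6886 → 56.7%.

56.7%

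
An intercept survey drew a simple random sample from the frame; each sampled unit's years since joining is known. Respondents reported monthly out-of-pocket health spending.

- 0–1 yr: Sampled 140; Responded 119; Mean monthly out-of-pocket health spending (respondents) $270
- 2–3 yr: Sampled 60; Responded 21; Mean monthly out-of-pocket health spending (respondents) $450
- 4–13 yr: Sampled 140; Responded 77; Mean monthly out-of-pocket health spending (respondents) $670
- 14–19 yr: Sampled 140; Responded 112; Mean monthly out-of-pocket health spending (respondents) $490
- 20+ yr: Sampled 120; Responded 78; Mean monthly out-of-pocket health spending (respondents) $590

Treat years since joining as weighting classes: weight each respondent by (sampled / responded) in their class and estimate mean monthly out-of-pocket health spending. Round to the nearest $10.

Response rates by class: 0–1 yr 119/140 = 85%, 2–3 yr 21/60 = 35%, 4–13 yr 77/140 = 55%, 14–19 yr 112/140 = 80%, 20+ yr 78/120 = 65%.
Each respondent's weight = sampled/responded in their class; summing within a class gives n_sampled, so:
  0–1 yr: 140 × 270 = 37,800
  2–3 yr: 60 × 450 = 27,000
  4–13 yr: 140 × 670 = 93,800
  14–19 yr: 140 × 490 = 68,600
  20+ yr: 120 × 590 = 70,800
Adjusted estimate = 298,000 / 600 = 496.667 → $500.

$500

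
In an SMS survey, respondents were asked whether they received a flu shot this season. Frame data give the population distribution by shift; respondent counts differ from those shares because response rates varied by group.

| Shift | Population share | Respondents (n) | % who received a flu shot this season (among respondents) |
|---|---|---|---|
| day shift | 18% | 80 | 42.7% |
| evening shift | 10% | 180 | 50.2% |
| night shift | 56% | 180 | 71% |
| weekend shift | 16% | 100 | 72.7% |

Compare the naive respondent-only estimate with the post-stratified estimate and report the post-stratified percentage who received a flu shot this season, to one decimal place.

Unadjusted (pooled respondent) estimate weights by respondent counts:
  (80/540)×42.7 + (180/540)×50.2 + (180/540)×71 + (100/540)×72.7 = 60.1889%
Post-stratifying to population shares instead:
  0.18×42.7 + 0.1×50.2 + 0.56×71 + 0.16×72.7 = 64.098%

64.1%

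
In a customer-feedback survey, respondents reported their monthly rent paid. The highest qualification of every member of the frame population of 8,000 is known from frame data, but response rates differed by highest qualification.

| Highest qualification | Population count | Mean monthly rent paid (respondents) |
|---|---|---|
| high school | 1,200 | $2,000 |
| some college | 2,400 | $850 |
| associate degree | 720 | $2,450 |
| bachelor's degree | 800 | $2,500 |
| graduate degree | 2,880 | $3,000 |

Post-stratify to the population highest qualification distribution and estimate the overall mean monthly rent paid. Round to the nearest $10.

Each cell contributes population-share × respondent value:
  high school: (1,200/8,000) × 2000 = 300
  some college: (2,400/8,000) × 850 = 255
  associate degree: (720/8,000) × 2450 = 220.5
  bachelor's degree: (800/8,000) × 2500 = 250
  graduate degree: (2,880/8,000) × 3000 = 1080
Post-stratified estimate = 2105.5 → $2,110.

$2,110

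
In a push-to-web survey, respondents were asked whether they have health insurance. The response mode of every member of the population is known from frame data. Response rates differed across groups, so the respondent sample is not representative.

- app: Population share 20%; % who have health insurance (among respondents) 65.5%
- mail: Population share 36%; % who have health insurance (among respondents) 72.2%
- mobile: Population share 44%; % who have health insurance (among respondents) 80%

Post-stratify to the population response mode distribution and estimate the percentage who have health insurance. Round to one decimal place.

74.3%

Weight each group's respondent value by its population share:
  app: 0.2 × 65.5 = 13.1
  mail: 0.36 × 72.2 = 25.992
  mobile: 0.44 × 80 = 35.2
Post-stratified estimate = 74.292 → 74.3%.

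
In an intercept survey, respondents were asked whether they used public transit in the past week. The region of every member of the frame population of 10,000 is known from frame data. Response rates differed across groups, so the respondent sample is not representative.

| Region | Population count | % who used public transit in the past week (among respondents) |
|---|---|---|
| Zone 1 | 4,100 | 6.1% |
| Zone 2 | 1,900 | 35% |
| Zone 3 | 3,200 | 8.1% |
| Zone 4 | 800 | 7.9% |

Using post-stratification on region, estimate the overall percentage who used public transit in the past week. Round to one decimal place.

Post-stratification weights by population share, not respondent share:
  Zone 1: (4,100/10,000) × 6.1 = 2.501
  Zone 2: (1,900/10,000) × 35 = 6.65
  Zone 3: (3,200/10,000) × 8.1 = 2.592
  Zone 4: (800/10,000) × 7.9 = 0.632
Post-stratified estimate = 12.375 → 12.4%.

12.4%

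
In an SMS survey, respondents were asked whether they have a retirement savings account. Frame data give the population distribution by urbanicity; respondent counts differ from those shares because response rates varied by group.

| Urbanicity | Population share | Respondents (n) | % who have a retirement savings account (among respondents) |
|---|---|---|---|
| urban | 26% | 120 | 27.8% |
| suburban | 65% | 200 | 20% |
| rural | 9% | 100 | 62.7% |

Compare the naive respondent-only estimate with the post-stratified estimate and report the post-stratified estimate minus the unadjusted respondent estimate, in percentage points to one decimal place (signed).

Without adjustment, the pooled respondent share is:
  (120/420)×27.8 + (200/420)×20 + (100/420)×62.7 = 32.3952%
Post-stratifying to population shares instead:
  0.26×27.8 + 0.65×20 + 0.09×62.7 = 25.871%
Difference = 25.871 − 32.3952 = -6.5242 pp.

-6.5 percentage points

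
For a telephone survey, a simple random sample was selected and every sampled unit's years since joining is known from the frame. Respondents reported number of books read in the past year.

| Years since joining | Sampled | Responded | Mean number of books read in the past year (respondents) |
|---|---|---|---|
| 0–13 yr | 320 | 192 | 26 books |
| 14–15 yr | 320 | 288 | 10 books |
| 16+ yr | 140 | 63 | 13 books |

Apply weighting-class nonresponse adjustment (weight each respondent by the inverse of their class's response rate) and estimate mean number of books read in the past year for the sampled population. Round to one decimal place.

Response rates by class: 0–13 yr 192/320 = 60%, 14–15 yr 288/320 = 90%, 16+ yr 63/140 = 45%.
Each respondent's weight = sampled/responded in their class; summing within a class gives n_sampled, so:
  0–13 yr: 320 × 26 = 8320
  14–15 yr: 320 × 10 = 3200
  16+ yr: 140 × 13 = 1820
Adjusted estimate = 13,340 / 780 = 17.1026 → 17.1.

17.1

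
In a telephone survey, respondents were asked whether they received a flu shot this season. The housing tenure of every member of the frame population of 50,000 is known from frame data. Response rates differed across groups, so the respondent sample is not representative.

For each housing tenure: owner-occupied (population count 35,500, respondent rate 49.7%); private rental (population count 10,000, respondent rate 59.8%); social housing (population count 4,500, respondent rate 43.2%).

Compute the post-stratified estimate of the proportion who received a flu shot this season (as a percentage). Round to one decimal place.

Weight each group's respondent value by its population share:
  owner-occupied: (35,500/50,000) × 49.7 = 35.287
  private rental: (10,000/50,000) × 59.8 = 11.96
  social housing: (4,500/50,000) × 43.2 = 3.888
Post-stratified estimate = 51.135 → 51.1%.

51.1%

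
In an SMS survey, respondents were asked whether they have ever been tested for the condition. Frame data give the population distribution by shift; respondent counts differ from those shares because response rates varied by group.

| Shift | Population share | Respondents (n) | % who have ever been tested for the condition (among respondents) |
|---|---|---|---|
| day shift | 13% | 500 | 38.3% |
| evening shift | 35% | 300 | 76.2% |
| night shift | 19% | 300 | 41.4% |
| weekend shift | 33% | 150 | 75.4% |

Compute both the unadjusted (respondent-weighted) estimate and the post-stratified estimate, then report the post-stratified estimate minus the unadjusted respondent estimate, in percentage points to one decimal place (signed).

Naive respondent-only estimate (weights = respondent counts):
  (500/1250)×38.3 + (300/1250)×76.2 + (300/1250)×41.4 + (150/1250)×75.4 = 52.592%
Post-stratified estimate weights by population shares:
  0.13×38.3 + 0.35×76.2 + 0.19×41.4 + 0.33×75.4 = 64.397%
Difference = 64.397 − 52.592 = 11.805 pp.

+11.8 percentage points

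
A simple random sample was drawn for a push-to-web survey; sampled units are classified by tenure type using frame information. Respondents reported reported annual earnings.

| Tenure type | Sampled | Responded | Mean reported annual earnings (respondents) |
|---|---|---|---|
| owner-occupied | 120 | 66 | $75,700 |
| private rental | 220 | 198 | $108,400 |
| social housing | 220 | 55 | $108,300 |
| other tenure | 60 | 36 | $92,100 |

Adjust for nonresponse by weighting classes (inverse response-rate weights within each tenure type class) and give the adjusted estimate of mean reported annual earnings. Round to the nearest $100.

$100,500

Class response rates: owner-occupied 66/120 = 55%, private rental 198/220 = 90%, social housing 55/220 = 25%, other tenure 36/60 = 60%.
Weighting each respondent by the inverse class response rate inflates each class back to its sampled size, so the class weight is n_sampled:
  owner-occupied: 120 × 75,700 = 9,084,000
  private rental: 220 × 108,400 = 23,848,000
  social housing: 220 × 108,300 = 23,826,000
  other tenure: 60 × 92,100 = 5,526,000
Adjusted estimate = 62,284,000 / 620 = 100458 → $100,500.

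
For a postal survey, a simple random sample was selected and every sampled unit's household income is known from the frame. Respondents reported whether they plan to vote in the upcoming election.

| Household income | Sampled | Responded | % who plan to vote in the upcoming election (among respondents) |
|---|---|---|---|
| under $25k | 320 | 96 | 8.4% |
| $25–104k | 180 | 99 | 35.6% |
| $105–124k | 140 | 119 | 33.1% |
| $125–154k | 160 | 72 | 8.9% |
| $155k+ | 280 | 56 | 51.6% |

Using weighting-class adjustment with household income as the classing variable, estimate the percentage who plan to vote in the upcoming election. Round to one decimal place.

27.4%

Response rates by class: under $25k 96/320 = 30%, $25–104k 99/180 = 55%, $105–124k 119/140 = 85%, $125–154k 72/160 = 45%, $155k+ 56/280 = 20%.
Weighting each respondent by the inverse class response rate inflates each class back to its sampled size, so the class weight is n_sampled:
  under $25k: 320 × 8.4 = 2688
  $25–104k: 180 × 35.6 = 6408
  $105–124k: 140 × 33.1 = 4634
  $125–154k: 160 × 8.9 = 1424
  $155k+: 280 × 51.6 = 14,448
Adjusted estimate = 29,602 / 1,080 = 27.4093 → 27.4%.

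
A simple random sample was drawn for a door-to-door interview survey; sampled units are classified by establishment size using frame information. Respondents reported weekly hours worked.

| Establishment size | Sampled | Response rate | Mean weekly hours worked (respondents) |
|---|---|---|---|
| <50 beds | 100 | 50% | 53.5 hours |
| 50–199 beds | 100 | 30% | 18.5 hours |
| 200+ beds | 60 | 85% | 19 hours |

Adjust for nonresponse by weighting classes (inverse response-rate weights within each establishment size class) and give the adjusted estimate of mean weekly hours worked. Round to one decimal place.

32.1

Weighting each respondent by the inverse class response rate inflates each class back to its sampled size, so the class weight is n_sampled:
  <50 beds: 100 × 53.5 = 5350
  50–199 beds: 100 × 18.5 = 1850
  200+ beds: 60 × 19 = 1140
Adjusted estimate = 8340 / 260 = 32.0769 → 32.1.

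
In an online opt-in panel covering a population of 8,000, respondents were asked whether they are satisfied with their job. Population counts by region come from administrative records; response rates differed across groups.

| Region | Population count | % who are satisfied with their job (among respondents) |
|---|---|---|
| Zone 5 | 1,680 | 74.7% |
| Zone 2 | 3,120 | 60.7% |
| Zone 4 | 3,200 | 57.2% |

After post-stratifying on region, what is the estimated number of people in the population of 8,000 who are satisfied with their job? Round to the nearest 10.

Estimated count per cell = population count × respondent percentage:
  Zone 5: 1,680 × 74.7% = 1254.96
  Zone 2: 3,120 × 60.7% = 1893.84
  Zone 4: 3,200 × 57.2% = 1830.4
Estimated total = 4979.2 → 4,980.

4,980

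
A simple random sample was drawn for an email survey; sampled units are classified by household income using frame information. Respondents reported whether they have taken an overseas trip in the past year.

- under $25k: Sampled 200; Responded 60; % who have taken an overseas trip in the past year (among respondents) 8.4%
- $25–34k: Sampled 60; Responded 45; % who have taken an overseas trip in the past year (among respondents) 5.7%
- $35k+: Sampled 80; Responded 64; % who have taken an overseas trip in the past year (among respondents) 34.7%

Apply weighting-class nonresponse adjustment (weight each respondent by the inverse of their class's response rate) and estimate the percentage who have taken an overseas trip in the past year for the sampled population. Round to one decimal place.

14.1%

Class response rates: under $25k 60/200 = 30%, $25–34k 45/60 = 75%, $35k+ 64/80 = 80%.
Each respondent's weight = sampled/responded in their class; summing within a class gives n_sampled, so:
  under $25k: 200 × 8.4 = 1680
  $25–34k: 60 × 5.7 = 342
  $35k+: 80 × 34.7 = 2776
Adjusted estimate = 4798 / 340 = 14.1118 → 14.1%.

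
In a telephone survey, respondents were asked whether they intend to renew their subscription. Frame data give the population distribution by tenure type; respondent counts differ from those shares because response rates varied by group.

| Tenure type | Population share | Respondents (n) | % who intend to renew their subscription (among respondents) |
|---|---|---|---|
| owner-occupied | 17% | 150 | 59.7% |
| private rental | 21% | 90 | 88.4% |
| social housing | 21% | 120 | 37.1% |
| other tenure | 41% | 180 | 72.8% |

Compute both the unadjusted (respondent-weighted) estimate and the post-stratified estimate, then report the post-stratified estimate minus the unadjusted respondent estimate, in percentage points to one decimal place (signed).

Naive respondent-only estimate (weights = respondent counts):
  (150/540)×59.7 + (90/540)×88.4 + (120/540)×37.1 + (180/540)×72.8 = 63.8278%
Reweighting by population tenure type shares:
  0.17×59.7 + 0.21×88.4 + 0.21×37.1 + 0.41×72.8 = 66.352%
Difference = 66.352 − 63.8278 = 2.5242 pp.

+2.5 percentage points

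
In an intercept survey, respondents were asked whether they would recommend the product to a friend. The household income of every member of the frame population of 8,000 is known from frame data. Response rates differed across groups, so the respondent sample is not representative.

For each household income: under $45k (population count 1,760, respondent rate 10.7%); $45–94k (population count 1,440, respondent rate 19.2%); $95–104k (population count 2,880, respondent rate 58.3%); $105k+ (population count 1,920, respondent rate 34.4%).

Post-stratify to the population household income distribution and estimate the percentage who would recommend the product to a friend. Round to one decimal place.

35.1%

Post-stratification weights by population share, not respondent share:
  under $45k: (1,760/8,000) × 10.7 = 2.354
  $45–94k: (1,440/8,000) × 19.2 = 3.456
  $95–104k: (2,880/8,000) × 58.3 = 20.988
  $105k+: (1,920/8,000) × 34.4 = 8.256
Post-stratified estimate = 35.054 → 35.1%.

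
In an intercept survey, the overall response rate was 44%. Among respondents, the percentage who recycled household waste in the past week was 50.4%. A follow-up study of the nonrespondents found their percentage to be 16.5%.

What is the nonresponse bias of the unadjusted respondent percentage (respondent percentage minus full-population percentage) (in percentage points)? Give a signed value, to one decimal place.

Nonresponse fraction = 1 − 0.44 = 0.56.
Bias = (nonresponse fraction) × (respondent percentage − nonrespondent percentage)
     = 0.56 × (50.4 − 16.5) = 0.56 × 33.9 = 18.984.

+19.0 percentage points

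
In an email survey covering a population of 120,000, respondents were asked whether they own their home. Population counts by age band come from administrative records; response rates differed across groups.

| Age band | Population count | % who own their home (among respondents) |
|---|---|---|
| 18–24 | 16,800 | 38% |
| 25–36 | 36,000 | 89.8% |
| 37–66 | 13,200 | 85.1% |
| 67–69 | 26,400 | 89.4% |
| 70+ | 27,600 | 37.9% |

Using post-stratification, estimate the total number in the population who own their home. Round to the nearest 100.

84,000

Each cell contributes its population count × the respondent rate:
  18–24: 16,800 × 38% = 6384
  25–36: 36,000 × 89.8% = 32,328
  37–66: 13,200 × 85.1% = 11233.2
  67–69: 26,400 × 89.4% = 23601.6
  70+: 27,600 × 37.9% = 10460.4
Estimated total = 84007.2 → 84,000.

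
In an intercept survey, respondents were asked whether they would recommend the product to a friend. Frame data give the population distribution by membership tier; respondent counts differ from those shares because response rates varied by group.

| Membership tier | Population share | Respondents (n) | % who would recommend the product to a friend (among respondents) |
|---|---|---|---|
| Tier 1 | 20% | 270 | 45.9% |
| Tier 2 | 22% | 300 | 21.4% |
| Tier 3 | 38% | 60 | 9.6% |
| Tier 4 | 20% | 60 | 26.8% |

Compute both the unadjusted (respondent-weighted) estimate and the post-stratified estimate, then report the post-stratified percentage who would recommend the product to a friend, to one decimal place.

22.9%

Naive respondent-only estimate (weights = respondent counts):
  (270/690)×45.9 + (300/690)×21.4 + (60/690)×9.6 + (60/690)×26.8 = 30.4304%
Reweighting by population membership tier shares:
  0.2×45.9 + 0.22×21.4 + 0.38×9.6 + 0.2×26.8 = 22.896%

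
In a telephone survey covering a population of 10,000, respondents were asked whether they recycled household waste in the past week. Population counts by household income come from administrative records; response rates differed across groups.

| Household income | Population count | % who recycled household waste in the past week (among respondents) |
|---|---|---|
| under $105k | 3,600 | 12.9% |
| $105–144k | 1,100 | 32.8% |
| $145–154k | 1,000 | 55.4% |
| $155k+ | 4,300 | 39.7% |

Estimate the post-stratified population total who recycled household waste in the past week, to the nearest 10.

3,090

Apply each group's respondent rate to its population count:
  under $105k: 3,600 × 12.9% = 464.4
  $105–144k: 1,100 × 32.8% = 360.8
  $145–154k: 1,000 × 55.4% = 554
  $155k+: 4,300 × 39.7% = 1707.1
Estimated total = 3086.3 → 3,090.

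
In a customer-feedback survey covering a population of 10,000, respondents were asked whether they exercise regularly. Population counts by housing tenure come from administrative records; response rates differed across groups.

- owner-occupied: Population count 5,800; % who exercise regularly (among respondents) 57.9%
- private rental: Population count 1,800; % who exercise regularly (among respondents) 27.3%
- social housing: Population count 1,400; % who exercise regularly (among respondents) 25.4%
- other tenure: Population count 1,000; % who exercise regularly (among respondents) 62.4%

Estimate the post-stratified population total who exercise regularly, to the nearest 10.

Estimated count per cell = population count × respondent percentage:
  owner-occupied: 5,800 × 57.9% = 3358.2
  private rental: 1,800 × 27.3% = 491.4
  social housing: 1,400 × 25.4% = 355.6
  other tenure: 1,000 × 62.4% = 624
Estimated total = 4829.2 → 4,830.

4,830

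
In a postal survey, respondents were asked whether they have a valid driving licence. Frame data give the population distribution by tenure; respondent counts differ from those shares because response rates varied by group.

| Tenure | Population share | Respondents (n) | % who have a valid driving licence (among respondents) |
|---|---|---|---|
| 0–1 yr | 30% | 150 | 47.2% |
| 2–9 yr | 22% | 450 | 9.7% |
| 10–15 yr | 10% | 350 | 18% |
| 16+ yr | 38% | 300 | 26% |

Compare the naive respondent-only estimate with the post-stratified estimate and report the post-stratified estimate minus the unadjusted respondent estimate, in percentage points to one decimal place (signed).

Without adjustment, the pooled respondent share is:
  (150/1250)×47.2 + (450/1250)×9.7 + (350/1250)×18 + (300/1250)×26 = 20.436%
Post-stratified estimate weights by population shares:
  0.3×47.2 + 0.22×9.7 + 0.1×18 + 0.38×26 = 27.974%
Difference = 27.974 − 20.436 = 7.538 pp.

+7.5 percentage points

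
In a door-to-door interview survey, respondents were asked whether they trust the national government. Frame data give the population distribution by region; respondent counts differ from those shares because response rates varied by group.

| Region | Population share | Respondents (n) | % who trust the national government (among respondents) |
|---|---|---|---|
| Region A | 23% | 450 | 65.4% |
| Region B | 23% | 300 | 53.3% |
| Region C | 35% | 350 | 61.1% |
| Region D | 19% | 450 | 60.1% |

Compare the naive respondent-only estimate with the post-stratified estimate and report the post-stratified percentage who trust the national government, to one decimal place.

60.1%

Unadjusted (pooled respondent) estimate weights by respondent counts:
  (450/1550)×65.4 + (300/1550)×53.3 + (350/1550)×61.1 + (450/1550)×60.1 = 60.5484%
Post-stratified estimate weights by population shares:
  0.23×65.4 + 0.23×53.3 + 0.35×61.1 + 0.19×60.1 = 60.105%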